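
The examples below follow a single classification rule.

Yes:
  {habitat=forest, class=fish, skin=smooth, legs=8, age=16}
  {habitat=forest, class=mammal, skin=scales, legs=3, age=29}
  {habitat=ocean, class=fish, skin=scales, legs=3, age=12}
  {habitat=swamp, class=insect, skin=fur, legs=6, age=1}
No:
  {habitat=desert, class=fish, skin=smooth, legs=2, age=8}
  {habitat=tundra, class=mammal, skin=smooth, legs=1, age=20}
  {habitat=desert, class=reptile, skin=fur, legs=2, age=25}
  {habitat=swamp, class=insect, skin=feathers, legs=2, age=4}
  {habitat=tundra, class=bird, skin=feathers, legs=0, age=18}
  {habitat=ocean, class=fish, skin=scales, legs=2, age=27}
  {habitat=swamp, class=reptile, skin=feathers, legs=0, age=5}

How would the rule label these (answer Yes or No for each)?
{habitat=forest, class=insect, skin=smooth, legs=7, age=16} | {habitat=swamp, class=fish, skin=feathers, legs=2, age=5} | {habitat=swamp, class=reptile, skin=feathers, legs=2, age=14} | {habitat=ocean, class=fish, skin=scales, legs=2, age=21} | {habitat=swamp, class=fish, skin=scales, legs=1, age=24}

One predicate separates the groups cleanly: legs ≥ 3.
{habitat=forest, class=insect, skin=smooth, legs=7, age=16}: Yes (legs = 7). {habitat=swamp, class=fish, skin=feathers, legs=2, age=5}: No (legs = 2). {habitat=swamp, class=reptile, skin=feathers, legs=2, age=14}: No (legs = 2). {habitat=ocean, class=fish, skin=scales, legs=2, age=21}: No (legs = 2). {habitat=swamp, class=fish, skin=scales, legs=1, age=24}: No (legs = 1).

Yes, No, No, No, No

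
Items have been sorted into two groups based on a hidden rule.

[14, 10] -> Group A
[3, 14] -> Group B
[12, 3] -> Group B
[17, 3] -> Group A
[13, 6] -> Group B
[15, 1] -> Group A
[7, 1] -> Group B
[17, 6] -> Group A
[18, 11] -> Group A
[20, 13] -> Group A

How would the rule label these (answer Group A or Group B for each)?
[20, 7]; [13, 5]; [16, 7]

'Group A' ⟺ first ≥ 14.
Group A: [20, 7], since first 20.
Group B: [13, 5], since first 13.
Group A: [16, 7], since first 16.

Group A, Group B, Group A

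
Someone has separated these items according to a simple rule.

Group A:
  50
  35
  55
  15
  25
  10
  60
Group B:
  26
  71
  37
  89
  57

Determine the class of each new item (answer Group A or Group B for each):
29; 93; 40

Looking at the examples, the only property every 'Group A' case has and every 'Group B' case lacks is: multiple of 5.
29: 29 = 5·5 + 4, does not satisfy this → Group B.
93: 93 = 5·18 + 3, does not satisfy this → Group B.
40: 40 = 5·8, has this property → Group A.

Group B, Group B, Group A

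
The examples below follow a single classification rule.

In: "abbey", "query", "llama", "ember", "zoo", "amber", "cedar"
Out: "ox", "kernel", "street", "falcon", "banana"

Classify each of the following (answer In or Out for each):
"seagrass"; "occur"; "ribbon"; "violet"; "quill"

Out, In, Out, Out, In

The simplest hypothesis consistent with all the labels is: odd length.
"seagrass": Out (length 8). "occur": In (length 5). "ribbon": Out (length 6). "violet": Out (length 6). "quill": In (length 5).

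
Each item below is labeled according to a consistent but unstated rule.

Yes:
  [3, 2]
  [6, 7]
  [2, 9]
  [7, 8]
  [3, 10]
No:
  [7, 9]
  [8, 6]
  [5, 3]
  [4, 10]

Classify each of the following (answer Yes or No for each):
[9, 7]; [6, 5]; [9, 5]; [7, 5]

The distinguishing property — sum is odd — holds for all the 'Yes' cases and none of the 'No' cases.
No: [9, 7], since 9+7 = 16. Yes: [6, 5], since 6+5 = 11. No: [9, 5], since 9+5 = 14. No: [7, 5], since 7+5 = 12.

No, Yes, No, No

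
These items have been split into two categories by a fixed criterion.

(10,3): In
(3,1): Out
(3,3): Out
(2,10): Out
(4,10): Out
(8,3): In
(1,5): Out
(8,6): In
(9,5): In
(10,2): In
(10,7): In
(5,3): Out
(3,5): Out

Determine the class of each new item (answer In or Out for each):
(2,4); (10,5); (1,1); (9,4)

Out, In, Out, In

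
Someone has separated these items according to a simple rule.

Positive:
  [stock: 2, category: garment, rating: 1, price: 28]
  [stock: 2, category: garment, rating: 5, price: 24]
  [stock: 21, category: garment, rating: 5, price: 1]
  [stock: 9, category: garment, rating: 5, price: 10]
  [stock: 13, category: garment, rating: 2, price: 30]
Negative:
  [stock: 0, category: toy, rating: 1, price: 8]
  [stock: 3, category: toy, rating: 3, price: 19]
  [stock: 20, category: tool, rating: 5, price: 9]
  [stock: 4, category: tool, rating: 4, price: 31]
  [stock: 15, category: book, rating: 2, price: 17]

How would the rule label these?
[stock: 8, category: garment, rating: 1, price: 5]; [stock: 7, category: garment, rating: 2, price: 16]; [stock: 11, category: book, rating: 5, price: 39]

Positive, Positive, Negative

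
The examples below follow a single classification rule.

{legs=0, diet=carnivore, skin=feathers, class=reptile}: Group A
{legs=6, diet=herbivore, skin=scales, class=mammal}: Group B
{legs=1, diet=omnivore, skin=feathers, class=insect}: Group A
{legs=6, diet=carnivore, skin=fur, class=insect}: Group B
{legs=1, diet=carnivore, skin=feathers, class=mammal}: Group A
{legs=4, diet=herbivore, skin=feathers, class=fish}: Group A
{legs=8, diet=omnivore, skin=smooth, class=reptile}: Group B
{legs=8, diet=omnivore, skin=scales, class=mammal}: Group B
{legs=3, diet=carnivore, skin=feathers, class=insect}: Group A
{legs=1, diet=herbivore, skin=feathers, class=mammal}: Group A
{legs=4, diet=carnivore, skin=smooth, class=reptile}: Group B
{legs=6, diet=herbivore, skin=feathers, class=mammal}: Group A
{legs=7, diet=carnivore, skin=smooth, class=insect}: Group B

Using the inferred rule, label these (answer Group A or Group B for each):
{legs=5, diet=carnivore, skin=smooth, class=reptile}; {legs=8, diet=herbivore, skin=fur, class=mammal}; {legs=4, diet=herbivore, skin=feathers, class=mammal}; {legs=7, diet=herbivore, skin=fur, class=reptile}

Group B, Group B, Group A, Group B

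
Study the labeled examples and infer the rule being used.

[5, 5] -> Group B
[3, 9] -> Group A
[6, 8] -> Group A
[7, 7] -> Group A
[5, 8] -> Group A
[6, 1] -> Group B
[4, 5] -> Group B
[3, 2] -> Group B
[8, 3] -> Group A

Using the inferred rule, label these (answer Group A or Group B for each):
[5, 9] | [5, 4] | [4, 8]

The distinguishing property — sum ≥ 11 — holds for all the 'Group A' cases and none of the 'Group B' cases.
[5, 9]: 5+9 = 14, satisfies this → Group A.
[5, 4]: 5+4 = 9, does not satisfy this → Group B.
[4, 8]: 4+8 = 12, satisfies this → Group A.

Group A, Group B, Group A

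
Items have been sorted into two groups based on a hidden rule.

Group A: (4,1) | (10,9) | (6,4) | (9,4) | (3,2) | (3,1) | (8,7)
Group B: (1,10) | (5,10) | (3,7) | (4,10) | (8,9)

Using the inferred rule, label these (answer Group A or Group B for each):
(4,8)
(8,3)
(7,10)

Group B, Group A, Group B

The simplest hypothesis consistent with all the labels is: first > second.
(4,8) — 4 < 8, hence Group B.
(8,3) — 8 > 3, hence Group A.
(7,10) — 7 < 10, hence Group B.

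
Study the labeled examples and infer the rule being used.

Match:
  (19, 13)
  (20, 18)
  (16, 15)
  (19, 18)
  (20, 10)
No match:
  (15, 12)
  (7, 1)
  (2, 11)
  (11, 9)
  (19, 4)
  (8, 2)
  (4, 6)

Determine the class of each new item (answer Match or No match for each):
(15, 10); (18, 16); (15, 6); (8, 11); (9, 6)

All 'Match' examples share one property — sum ≥ 30 — and every 'No match' example lacks it.
(15, 10) — 15+10 = 25, hence No match. (18, 16) — 18+16 = 34, hence Match. (15, 6) — 15+6 = 21, hence No match. (8, 11) — 8+11 = 19, hence No match. (9, 6) — 9+6 = 15, hence No match.

No match, Match, No match, No match, No match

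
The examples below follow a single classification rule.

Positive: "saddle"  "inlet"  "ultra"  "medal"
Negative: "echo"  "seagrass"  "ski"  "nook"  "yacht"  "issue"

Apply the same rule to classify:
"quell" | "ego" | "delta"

Positive, Negative, Positive

The distinguishing property — contains 'l' — holds for all the 'Positive' cases and none of the 'Negative' cases.
"quell" — has 'l', hence Positive.
"ego" — no 'l', hence Negative.
"delta" — has 'l', hence Positive.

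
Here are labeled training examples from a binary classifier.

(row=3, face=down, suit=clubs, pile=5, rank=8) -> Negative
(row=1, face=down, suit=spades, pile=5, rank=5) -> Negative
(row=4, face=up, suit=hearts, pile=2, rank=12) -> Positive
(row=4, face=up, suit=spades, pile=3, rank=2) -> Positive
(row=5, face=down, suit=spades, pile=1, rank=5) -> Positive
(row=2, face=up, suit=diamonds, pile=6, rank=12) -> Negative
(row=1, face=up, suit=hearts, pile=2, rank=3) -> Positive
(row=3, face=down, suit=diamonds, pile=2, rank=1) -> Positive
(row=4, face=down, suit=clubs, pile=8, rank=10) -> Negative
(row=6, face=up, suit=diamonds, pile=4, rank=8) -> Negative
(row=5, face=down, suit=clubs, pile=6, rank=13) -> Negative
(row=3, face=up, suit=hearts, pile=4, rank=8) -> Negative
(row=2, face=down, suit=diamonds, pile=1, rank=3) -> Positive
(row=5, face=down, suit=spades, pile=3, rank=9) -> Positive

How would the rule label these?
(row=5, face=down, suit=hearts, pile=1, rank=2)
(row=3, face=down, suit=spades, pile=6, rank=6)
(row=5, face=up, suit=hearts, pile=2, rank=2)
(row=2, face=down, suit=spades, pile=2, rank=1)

The classifier is using: pile ≤ 3.
(row=5, face=down, suit=hearts, pile=1, rank=2): pile = 1 — fits, so Positive.
(row=3, face=down, suit=spades, pile=6, rank=6): pile = 6 — fails the rule, so Negative.
(row=5, face=up, suit=hearts, pile=2, rank=2): pile = 2 — fits, so Positive.
(row=2, face=down, suit=spades, pile=2, rank=1): pile = 2 — fits, so Positive.

Positive, Negative, Positive, Positive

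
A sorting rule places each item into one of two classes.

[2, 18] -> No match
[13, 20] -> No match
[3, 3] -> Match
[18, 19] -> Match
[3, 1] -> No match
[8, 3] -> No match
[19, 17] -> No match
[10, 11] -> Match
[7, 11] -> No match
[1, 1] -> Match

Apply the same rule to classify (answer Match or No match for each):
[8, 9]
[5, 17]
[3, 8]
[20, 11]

Match, No match, No match, No match

'Match' ⟺ |first − second| ≤ 1.
[8, 9]: |8−9| = 1, has this property → Match.
[5, 17]: |5−17| = 12, does not pass → No match.
[3, 8]: |3−8| = 5, does not pass → No match.
[20, 11]: |20−11| = 9, does not pass → No match.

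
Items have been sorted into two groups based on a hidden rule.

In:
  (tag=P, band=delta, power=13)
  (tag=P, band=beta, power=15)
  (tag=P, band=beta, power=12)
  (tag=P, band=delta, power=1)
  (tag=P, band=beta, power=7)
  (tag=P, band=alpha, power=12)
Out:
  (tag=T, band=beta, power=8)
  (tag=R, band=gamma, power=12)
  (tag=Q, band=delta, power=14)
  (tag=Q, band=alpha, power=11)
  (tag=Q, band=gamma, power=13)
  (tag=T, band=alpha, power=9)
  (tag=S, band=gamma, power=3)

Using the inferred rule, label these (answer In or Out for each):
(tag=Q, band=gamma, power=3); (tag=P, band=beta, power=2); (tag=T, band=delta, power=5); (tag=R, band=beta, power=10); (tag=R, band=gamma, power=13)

Out, In, Out, Out, Out

The simplest hypothesis consistent with all the labels is: tag is P.
(tag=Q, band=gamma, power=3): tag is Q, doesn't match → Out.
(tag=P, band=beta, power=2): tag is P, has this property → In.
(tag=T, band=delta, power=5): tag is T, doesn't match → Out.
(tag=R, band=beta, power=10): tag is R, doesn't match → Out.
(tag=R, band=gamma, power=13): tag is R, doesn't match → Out.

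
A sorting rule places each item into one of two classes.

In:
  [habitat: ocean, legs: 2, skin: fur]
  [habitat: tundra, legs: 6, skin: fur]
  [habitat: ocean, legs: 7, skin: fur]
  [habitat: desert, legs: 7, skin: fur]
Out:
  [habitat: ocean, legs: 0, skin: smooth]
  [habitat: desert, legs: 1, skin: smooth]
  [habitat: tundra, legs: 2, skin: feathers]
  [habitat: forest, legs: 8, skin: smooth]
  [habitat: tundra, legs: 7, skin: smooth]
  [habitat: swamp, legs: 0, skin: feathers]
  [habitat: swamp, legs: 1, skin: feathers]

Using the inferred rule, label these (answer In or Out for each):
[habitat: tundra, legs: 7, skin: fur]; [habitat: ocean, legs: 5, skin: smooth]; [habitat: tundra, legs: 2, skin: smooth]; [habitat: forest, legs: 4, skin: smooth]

In, Out, Out, Out

A rule that fits every label: skin is fur — true of each 'In' example, false of each 'Out' one.
[habitat: tundra, legs: 7, skin: fur]: In (skin is fur).
[habitat: ocean, legs: 5, skin: smooth]: Out (skin is smooth).
[habitat: tundra, legs: 2, skin: smooth]: Out (skin is smooth).
[habitat: forest, legs: 4, skin: smooth]: Out (skin is smooth).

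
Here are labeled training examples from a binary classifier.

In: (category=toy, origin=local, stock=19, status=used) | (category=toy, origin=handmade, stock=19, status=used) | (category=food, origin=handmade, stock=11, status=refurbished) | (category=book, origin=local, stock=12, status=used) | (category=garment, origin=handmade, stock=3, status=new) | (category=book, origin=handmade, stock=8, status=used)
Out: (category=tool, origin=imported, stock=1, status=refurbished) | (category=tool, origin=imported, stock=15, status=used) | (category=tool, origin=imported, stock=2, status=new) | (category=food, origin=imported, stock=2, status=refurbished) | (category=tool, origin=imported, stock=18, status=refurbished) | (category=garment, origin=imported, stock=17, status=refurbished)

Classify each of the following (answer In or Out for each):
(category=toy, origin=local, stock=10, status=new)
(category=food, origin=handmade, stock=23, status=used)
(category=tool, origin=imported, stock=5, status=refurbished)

In, In, Out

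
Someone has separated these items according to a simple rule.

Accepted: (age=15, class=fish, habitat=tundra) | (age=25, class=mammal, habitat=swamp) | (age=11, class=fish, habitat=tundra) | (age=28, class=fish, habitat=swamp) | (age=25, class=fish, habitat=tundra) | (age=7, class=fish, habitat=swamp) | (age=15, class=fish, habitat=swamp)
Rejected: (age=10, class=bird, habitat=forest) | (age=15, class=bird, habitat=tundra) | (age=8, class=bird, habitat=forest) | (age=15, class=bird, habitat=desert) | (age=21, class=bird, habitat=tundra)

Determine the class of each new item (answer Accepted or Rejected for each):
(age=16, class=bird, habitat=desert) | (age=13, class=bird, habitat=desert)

Rejected, Rejected

The simplest hypothesis consistent with all the labels is: class is not bird.
(age=16, class=bird, habitat=desert): class is bird — doesn't match, so Rejected. (age=13, class=bird, habitat=desert): class is bird — doesn't match, so Rejected.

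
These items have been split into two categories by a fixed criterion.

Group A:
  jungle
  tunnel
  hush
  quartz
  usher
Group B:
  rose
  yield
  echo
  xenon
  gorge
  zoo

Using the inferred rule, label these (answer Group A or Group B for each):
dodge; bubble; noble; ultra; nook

One predicate separates the groups cleanly: contains 'u'.
dodge → no 'u' → Group B.
bubble → has 'u' → Group A.
noble → no 'u' → Group B.
ultra → has 'u' → Group A.
nook → no 'u' → Group B.

Group B, Group A, Group B, Group A, Group B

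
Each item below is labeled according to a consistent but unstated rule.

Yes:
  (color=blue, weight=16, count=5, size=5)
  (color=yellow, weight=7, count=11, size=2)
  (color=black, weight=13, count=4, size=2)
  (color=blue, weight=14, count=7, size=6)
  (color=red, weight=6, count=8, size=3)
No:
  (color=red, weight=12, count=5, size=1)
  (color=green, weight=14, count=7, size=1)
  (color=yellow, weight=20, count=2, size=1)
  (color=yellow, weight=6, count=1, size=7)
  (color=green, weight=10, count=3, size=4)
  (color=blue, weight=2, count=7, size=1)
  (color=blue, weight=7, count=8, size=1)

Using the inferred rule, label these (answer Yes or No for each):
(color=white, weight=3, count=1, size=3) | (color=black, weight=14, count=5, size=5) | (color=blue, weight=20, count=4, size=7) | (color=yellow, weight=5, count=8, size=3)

One predicate separates the groups cleanly: count ≥ 4 AND size ≥ 2.
(color=white, weight=3, count=1, size=3): No (count = 1, size = 3).
(color=black, weight=14, count=5, size=5): Yes (count = 5, size = 5).
(color=blue, weight=20, count=4, size=7): Yes (count = 4, size = 7).
(color=yellow, weight=5, count=8, size=3): Yes (count = 8, size = 3).

No, Yes, Yes, Yes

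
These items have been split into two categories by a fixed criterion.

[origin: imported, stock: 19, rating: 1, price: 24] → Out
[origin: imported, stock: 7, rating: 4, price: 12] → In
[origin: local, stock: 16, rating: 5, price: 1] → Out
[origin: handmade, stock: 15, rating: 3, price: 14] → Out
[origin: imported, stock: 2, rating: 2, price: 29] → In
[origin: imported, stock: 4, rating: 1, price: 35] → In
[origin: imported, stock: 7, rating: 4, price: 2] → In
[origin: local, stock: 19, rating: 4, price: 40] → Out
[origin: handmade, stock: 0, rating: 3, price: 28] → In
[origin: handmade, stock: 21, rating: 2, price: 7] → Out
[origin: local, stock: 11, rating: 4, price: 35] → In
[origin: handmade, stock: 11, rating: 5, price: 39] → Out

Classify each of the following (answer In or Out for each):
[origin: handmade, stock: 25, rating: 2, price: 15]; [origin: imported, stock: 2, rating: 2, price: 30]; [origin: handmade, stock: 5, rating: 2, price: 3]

The pattern is that an item is 'In' exactly when: price ≤ 35 AND stock ≤ 11.
Out: [origin: handmade, stock: 25, rating: 2, price: 15], since price = 15, stock = 25. In: [origin: imported, stock: 2, rating: 2, price: 30], since price = 30, stock = 2. In: [origin: handmade, stock: 5, rating: 2, price: 3], since price = 3, stock = 5.

Out, In, In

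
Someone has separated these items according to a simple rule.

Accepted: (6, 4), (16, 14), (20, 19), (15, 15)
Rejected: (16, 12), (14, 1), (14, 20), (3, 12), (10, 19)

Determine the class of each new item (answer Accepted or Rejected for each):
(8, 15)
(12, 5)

Rejected, Rejected

The pattern is that an item is 'Accepted' exactly when: |first − second| ≤ 2.
Rejected: (8, 15), since |8−15| = 7.
Rejected: (12, 5), since |12−5| = 7.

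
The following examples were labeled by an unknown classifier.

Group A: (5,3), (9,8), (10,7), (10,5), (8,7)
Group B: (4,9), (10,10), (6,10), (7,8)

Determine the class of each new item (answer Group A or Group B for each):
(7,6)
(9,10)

The distinguishing property — first > second — holds for all the 'Group A' cases and none of the 'Group B' cases.

Group A, Group B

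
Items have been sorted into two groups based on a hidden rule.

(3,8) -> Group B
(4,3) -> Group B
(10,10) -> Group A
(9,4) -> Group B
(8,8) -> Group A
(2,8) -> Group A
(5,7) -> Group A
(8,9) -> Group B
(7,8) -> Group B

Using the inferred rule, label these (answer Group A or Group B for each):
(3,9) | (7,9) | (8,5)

Group A, Group A, Group B

Rule: sum is even. This holds for each 'Group A' example and fails for each 'Group B' one.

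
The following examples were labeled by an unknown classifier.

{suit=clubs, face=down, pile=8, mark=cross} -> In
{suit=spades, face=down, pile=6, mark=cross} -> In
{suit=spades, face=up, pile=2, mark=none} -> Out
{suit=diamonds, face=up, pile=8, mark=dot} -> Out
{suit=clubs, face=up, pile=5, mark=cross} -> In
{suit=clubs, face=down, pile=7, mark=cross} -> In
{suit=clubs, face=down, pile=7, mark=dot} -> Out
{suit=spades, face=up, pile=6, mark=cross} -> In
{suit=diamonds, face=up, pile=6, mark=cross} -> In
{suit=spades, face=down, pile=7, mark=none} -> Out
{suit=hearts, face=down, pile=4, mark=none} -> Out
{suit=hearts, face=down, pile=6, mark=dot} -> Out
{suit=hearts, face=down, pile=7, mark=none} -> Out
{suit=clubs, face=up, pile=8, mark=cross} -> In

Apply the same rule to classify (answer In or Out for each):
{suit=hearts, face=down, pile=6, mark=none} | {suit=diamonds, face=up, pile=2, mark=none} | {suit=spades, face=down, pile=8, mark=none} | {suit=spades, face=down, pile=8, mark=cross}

Out, Out, Out, In

Checking candidate rules against both groups, what survives is: mark is cross.
{suit=hearts, face=down, pile=6, mark=none} — mark is none, hence Out.
{suit=diamonds, face=up, pile=2, mark=none} — mark is none, hence Out.
{suit=spades, face=down, pile=8, mark=none} — mark is none, hence Out.
{suit=spades, face=down, pile=8, mark=cross} — mark is cross, hence In.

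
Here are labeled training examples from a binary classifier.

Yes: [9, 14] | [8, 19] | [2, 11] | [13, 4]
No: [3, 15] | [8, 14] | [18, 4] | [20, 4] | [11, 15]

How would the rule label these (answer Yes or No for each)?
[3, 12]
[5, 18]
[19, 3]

'Yes' ⟺ sum is odd.
[3, 12]: Yes (3+12 = 15). [5, 18]: Yes (5+18 = 23). [19, 3]: No (19+3 = 22).

Yes, Yes, No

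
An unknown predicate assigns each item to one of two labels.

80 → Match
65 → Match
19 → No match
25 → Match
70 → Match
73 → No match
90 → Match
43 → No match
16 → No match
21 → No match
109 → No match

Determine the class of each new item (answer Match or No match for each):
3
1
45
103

The common property of the 'Match' items is: multiple of 5. No 'No match' item has it.

No match, No match, Match, No match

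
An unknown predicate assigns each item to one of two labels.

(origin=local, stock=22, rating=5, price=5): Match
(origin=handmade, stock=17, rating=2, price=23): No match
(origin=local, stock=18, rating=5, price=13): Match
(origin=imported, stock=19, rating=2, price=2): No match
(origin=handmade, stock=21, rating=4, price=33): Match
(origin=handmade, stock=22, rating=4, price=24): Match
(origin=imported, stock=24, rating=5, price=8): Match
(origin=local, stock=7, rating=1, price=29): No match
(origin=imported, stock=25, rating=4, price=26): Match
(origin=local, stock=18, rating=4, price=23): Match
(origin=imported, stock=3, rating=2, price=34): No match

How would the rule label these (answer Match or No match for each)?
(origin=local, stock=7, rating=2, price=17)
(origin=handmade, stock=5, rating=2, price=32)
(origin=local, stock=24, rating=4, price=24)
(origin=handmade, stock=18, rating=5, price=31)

No match, No match, Match, Match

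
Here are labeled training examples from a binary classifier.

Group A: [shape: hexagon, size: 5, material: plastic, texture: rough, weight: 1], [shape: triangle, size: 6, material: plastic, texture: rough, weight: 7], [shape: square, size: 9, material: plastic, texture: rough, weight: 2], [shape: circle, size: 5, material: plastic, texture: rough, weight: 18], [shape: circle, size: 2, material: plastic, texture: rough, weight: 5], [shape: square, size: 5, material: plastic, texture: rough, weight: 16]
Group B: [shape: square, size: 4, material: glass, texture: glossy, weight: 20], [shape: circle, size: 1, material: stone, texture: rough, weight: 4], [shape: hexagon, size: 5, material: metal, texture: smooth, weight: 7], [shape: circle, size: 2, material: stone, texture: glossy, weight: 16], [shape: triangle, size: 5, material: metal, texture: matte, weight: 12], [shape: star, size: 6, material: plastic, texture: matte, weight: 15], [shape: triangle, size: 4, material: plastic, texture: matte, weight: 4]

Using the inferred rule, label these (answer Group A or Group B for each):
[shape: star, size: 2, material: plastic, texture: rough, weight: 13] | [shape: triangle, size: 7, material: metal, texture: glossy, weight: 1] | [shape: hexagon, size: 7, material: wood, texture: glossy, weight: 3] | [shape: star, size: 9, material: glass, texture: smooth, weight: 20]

Group A, Group B, Group B, Group B

Rule: material is plastic AND texture is rough. This holds for each 'Group A' example and fails for each 'Group B' one.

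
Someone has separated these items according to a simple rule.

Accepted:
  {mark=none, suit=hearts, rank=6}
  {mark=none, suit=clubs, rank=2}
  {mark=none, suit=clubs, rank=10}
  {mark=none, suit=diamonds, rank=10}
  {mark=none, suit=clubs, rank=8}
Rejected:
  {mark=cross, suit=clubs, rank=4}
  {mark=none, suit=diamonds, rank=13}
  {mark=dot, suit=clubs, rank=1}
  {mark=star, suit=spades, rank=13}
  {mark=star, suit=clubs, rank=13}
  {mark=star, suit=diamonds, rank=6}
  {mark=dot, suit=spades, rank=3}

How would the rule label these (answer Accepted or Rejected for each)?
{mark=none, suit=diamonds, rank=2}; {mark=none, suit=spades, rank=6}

Accepted, Accepted

A rule that fits every label: mark is none AND rank ≤ 10 — true of each 'Accepted' example, false of each 'Rejected' one.
{mark=none, suit=diamonds, rank=2} → mark is none, rank = 2 → Accepted.
{mark=none, suit=spades, rank=6} → mark is none, rank = 6 → Accepted.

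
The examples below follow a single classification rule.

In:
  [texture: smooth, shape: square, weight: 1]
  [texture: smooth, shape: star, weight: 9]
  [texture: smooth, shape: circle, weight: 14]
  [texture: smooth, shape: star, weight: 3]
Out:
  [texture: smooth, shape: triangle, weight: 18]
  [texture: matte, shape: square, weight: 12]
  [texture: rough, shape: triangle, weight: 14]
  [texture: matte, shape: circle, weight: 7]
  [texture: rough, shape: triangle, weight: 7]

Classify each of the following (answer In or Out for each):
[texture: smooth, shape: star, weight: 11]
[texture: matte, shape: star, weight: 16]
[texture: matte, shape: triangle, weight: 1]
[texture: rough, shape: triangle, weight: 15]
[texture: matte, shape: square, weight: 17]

Every 'In' example satisfies: texture is smooth AND weight ≤ 14. None of the 'Out' examples do.
[texture: smooth, shape: star, weight: 11]: texture is smooth, weight = 11 — passes, so In. [texture: matte, shape: star, weight: 16]: texture is matte, weight = 16 — does not pass, so Out. [texture: matte, shape: triangle, weight: 1]: texture is matte, weight = 1 — does not pass, so Out. [texture: rough, shape: triangle, weight: 15]: texture is rough, weight = 15 — does not pass, so Out. [texture: matte, shape: square, weight: 17]: texture is matte, weight = 17 — does not pass, so Out.

In, Out, Out, Out, Out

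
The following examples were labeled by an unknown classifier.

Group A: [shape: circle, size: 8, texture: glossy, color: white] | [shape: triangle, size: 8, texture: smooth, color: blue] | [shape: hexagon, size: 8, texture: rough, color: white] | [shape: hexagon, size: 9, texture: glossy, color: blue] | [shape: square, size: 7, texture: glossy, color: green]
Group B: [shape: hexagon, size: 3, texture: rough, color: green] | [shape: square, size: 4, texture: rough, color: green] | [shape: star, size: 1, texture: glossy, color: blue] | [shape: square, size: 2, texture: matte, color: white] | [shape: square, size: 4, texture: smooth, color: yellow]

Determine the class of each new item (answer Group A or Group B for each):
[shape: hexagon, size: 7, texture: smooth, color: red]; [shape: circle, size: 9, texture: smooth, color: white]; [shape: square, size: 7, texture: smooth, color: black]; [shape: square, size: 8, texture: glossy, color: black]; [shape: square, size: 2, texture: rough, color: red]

A rule that fits every label: size ≥ 7 — true of each 'Group A' example, false of each 'Group B' one.
[shape: hexagon, size: 7, texture: smooth, color: red]: Group A (size = 7). [shape: circle, size: 9, texture: smooth, color: white]: Group A (size = 9). [shape: square, size: 7, texture: smooth, color: black]: Group A (size = 7). [shape: square, size: 8, texture: glossy, color: black]: Group A (size = 8). [shape: square, size: 2, texture: rough, color: red]: Group B (size = 2).

Group A, Group A, Group A, Group A, Group B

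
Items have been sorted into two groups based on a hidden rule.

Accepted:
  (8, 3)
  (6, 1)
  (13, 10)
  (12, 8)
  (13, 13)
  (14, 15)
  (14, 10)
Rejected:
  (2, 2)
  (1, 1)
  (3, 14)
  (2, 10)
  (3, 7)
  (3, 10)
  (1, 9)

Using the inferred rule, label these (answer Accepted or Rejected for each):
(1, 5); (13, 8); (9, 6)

Rejected, Accepted, Accepted

Rule: first ≥ 6. This holds for each 'Accepted' example and fails for each 'Rejected' one.
(1, 5): Rejected (first 1). (13, 8): Accepted (first 13). (9, 6): Accepted (first 9).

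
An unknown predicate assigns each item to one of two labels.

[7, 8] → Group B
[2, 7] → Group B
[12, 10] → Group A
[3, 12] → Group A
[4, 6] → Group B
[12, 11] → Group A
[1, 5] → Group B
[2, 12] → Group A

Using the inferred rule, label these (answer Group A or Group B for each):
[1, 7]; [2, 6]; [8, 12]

All 'Group A' examples share one property — second ≥ 10 — and every 'Group B' example lacks it.
[1, 7]: second 7, lacks this property → Group B.
[2, 6]: second 6, lacks this property → Group B.
[8, 12]: second 12, meets the rule → Group A.

Group B, Group B, Group A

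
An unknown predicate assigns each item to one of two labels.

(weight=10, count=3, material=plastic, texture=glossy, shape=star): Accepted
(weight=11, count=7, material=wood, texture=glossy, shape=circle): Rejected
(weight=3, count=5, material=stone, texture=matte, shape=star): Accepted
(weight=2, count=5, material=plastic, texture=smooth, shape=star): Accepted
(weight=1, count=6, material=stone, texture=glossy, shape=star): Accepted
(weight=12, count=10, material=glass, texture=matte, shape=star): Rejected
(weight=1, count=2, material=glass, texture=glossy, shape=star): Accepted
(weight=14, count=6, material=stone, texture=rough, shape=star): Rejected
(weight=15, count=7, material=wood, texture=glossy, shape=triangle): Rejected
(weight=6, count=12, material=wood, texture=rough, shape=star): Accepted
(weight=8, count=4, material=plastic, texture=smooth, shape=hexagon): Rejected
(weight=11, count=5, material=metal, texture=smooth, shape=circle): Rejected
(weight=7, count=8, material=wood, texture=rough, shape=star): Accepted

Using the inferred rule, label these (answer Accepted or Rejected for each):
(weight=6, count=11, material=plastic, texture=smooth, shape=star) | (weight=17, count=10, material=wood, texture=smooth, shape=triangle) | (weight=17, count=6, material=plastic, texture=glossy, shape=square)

The classifier is using: shape is star AND weight ≤ 10.
(weight=6, count=11, material=plastic, texture=smooth, shape=star): shape is star, weight = 6, fits → Accepted.
(weight=17, count=10, material=wood, texture=smooth, shape=triangle): shape is triangle, weight = 17, does not satisfy this → Rejected.
(weight=17, count=6, material=plastic, texture=glossy, shape=square): shape is square, weight = 17, does not satisfy this → Rejected.

Accepted, Rejected, Rejected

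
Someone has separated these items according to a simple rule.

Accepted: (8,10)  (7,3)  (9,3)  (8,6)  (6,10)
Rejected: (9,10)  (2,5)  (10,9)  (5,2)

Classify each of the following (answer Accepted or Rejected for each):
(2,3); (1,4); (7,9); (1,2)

The pattern is that an item is 'Accepted' exactly when: sum is even.
(2,3) → 2+3 = 5 → Rejected. (1,4) → 1+4 = 5 → Rejected. (7,9) → 7+9 = 16 → Accepted. (1,2) → 1+2 = 3 → Rejected.

Rejected, Rejected, Accepted, Rejected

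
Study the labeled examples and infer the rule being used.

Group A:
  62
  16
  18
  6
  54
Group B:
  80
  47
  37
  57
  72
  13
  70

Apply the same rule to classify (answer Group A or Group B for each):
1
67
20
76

Group B, Group B, Group A, Group B

'Group A' ⟺ even AND at most 62.
1 — 1 is odd, 1 ≤ 62, hence Group B. 67 — 67 is odd, 67 > 62, hence Group B. 20 — 20 is even, 20 ≤ 62, hence Group A. 76 — 76 is even, 76 > 62, hence Group B.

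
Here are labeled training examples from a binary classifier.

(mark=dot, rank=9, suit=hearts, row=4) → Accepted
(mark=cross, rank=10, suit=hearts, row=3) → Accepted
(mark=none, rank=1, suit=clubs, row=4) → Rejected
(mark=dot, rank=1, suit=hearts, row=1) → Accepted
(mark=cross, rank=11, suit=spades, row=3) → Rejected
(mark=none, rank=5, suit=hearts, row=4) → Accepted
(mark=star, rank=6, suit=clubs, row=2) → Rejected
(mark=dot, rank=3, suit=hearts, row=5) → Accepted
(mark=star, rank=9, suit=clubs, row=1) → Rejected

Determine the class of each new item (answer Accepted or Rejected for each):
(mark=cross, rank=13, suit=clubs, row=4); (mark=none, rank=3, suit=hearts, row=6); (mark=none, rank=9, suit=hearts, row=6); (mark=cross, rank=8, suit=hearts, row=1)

'Accepted' ⟺ suit is hearts.
(mark=cross, rank=13, suit=clubs, row=4) — suit is clubs, hence Rejected. (mark=none, rank=3, suit=hearts, row=6) — suit is hearts, hence Accepted. (mark=none, rank=9, suit=hearts, row=6) — suit is hearts, hence Accepted. (mark=cross, rank=8, suit=hearts, row=1) — suit is hearts, hence Accepted.

Rejected, Accepted, Accepted, Accepted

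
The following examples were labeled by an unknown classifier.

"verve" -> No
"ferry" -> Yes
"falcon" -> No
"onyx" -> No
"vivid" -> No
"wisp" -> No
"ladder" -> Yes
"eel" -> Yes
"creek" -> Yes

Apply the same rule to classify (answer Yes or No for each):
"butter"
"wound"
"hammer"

One predicate separates the groups cleanly: has a double letter.
"butter": Yes ('tt' doubled). "wound": No (no doubled letter). "hammer": Yes ('mm' doubled).

Yes, No, Yes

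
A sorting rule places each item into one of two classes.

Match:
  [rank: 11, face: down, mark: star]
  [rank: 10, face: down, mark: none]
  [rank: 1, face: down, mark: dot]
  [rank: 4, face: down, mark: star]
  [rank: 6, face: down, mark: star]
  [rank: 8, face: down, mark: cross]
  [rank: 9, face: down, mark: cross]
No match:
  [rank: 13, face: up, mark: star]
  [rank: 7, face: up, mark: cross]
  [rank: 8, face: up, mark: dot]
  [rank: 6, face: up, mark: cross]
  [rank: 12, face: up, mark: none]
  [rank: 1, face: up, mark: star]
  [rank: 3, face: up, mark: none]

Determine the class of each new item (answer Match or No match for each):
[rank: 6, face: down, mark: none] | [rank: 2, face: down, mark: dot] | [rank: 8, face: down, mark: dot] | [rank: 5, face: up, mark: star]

The pattern is that an item is 'Match' exactly when: face is down.
[rank: 6, face: down, mark: none] → face is down → Match.
[rank: 2, face: down, mark: dot] → face is down → Match.
[rank: 8, face: down, mark: dot] → face is down → Match.
[rank: 5, face: up, mark: star] → face is up → No match.

Match, Match, Match, No match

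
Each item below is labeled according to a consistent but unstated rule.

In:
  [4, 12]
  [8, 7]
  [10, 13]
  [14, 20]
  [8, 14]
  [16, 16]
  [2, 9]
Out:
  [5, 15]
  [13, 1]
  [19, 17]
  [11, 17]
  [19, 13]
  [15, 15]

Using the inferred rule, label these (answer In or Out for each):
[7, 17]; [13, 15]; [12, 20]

A rule that fits every label: first is even — true of each 'In' example, false of each 'Out' one.
[7, 17] — first 7, hence Out. [13, 15] — first 13, hence Out. [12, 20] — first 12, hence In.

Out, Out, In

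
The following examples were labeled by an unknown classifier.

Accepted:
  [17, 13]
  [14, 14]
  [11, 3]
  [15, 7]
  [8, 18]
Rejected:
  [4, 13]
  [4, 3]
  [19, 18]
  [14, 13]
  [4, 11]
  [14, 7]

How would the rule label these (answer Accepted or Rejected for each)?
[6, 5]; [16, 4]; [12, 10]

Rejected, Accepted, Accepted

One predicate separates the groups cleanly: sum is even.
[6, 5]: Rejected (6+5 = 11). [16, 4]: Accepted (16+4 = 20). [12, 10]: Accepted (12+10 = 22).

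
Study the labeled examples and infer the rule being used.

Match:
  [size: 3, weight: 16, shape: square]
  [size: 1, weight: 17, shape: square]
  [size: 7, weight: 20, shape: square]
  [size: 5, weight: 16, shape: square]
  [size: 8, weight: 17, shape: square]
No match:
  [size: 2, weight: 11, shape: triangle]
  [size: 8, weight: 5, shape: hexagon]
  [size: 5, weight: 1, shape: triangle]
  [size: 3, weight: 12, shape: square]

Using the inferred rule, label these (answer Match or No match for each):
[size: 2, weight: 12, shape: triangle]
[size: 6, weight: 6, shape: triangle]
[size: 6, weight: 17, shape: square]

Rule: weight ≥ 16. This holds for each 'Match' example and fails for each 'No match' one.
[size: 2, weight: 12, shape: triangle]: weight = 12, lacks this property → No match. [size: 6, weight: 6, shape: triangle]: weight = 6, lacks this property → No match. [size: 6, weight: 17, shape: square]: weight = 17, qualifies → Match.

No match, No match, Match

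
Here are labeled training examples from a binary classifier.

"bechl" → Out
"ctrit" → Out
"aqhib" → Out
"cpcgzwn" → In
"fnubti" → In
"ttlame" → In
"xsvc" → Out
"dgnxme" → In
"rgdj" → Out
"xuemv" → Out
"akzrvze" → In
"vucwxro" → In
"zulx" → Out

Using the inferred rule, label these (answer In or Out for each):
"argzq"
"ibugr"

Out, Out

One predicate separates the groups cleanly: length ≥ 6.
"argzq": length 5, lacks this property → Out. "ibugr": length 5, lacks this property → Out.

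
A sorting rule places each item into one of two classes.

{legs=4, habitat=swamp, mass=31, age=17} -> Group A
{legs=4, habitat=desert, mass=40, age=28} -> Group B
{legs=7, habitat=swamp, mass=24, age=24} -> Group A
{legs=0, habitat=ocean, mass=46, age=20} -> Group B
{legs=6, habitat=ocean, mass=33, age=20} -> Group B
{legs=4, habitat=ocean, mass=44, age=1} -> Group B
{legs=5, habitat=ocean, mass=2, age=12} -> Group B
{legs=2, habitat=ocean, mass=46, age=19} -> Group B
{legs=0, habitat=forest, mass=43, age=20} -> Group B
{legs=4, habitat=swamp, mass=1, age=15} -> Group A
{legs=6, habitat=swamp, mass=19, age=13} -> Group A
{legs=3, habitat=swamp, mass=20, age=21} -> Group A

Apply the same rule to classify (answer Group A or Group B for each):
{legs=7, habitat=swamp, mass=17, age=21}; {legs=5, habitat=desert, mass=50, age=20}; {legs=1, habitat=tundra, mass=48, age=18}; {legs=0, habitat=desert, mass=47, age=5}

Group A, Group B, Group B, Group B

The pattern is that an item is 'Group A' exactly when: habitat is swamp.
{legs=7, habitat=swamp, mass=17, age=21}: habitat is swamp, matches → Group A.
{legs=5, habitat=desert, mass=50, age=20}: habitat is desert, does not pass → Group B.
{legs=1, habitat=tundra, mass=48, age=18}: habitat is tundra, does not pass → Group B.
{legs=0, habitat=desert, mass=47, age=5}: habitat is desert, does not pass → Group B.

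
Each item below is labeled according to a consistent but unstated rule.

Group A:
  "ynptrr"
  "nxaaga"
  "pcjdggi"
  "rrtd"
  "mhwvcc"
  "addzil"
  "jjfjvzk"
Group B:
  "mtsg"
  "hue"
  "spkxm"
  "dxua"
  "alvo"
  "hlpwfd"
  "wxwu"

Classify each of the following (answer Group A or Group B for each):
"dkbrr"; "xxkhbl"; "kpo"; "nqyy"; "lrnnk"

Group A, Group A, Group B, Group A, Group A

The common property of the 'Group A' items is: has a double letter. No 'Group B' item has it.
"dkbrr" — 'rr' doubled, hence Group A. "xxkhbl" — 'xx' doubled, hence Group A. "kpo" — no doubled letter, hence Group B. "nqyy" — 'yy' doubled, hence Group A. "lrnnk" — 'nn' doubled, hence Group A.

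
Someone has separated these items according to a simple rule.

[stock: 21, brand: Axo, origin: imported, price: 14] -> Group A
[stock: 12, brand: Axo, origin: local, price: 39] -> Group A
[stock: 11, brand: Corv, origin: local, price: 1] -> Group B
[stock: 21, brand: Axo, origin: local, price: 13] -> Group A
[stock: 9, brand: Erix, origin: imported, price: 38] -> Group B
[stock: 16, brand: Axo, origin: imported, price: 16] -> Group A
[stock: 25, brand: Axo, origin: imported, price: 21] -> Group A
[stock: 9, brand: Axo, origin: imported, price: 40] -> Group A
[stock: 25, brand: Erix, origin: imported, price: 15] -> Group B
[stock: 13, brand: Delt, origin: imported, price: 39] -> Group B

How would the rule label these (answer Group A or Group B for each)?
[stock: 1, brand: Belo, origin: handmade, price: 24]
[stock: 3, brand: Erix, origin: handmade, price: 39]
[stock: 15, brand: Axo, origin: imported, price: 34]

Looking at the examples, the only property every 'Group A' case has and every 'Group B' case lacks is: brand is Axo.
[stock: 1, brand: Belo, origin: handmade, price: 24] — brand is Belo, hence Group B.
[stock: 3, brand: Erix, origin: handmade, price: 39] — brand is Erix, hence Group B.
[stock: 15, brand: Axo, origin: imported, price: 34] — brand is Axo, hence Group A.

Group B, Group B, Group A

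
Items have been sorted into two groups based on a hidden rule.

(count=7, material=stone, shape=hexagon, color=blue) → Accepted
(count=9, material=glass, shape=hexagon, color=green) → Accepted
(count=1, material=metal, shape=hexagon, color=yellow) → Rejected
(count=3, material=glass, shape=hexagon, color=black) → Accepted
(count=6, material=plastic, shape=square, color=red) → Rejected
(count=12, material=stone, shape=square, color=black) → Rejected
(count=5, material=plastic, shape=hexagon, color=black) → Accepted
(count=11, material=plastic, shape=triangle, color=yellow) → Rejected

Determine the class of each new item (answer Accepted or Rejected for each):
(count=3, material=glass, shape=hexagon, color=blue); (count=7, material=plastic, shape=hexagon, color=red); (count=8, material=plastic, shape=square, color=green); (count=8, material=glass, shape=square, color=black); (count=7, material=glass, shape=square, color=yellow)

The classifier is using: shape is hexagon AND count ≥ 3.
(count=3, material=glass, shape=hexagon, color=blue): Accepted (shape is hexagon, count = 3).
(count=7, material=plastic, shape=hexagon, color=red): Accepted (shape is hexagon, count = 7).
(count=8, material=plastic, shape=square, color=green): Rejected (shape is square, count = 8).
(count=8, material=glass, shape=square, color=black): Rejected (shape is square, count = 8).
(count=7, material=glass, shape=square, color=yellow): Rejected (shape is square, count = 7).

Accepted, Accepted, Rejected, Rejected, Rejected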